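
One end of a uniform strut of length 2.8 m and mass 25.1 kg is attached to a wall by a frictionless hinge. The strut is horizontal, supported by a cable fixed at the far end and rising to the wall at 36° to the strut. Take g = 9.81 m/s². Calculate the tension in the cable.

Take torques about the hinge: T sin 36° · 2.8 = 25.1×9.81×1.4 = 344.72 N·m.
So T = 344.72 / (0.5878 × 2.8) = 209.46 N.

T ≈ 209 N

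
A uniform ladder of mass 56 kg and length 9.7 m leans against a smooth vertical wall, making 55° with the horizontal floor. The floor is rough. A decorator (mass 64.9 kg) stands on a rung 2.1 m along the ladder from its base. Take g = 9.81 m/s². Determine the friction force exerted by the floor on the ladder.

Torques about the foot: N_wall · 9.7 sin 55° = 56×9.81×4.85 cos 55° + 64.9×9.81×2.1 cos 55° → N_wall = 288.85 N.
ΣF_x = 0: f_floor = N_wall = 288.85 N.

f ≈ 289 N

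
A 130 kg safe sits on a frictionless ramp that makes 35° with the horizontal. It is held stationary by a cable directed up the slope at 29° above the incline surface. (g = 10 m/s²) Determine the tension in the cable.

T ≈ 853 N

Take axes along and perpendicular to the incline. Weight components: W sin 35° = 745.6 N down-slope, W cos 35° = 1065 N into the surface.
Along incline: T cos 29° = W sin 35° → T = 852.5 N.
Perpendicular: N = W cos 35° − T sin 29° = 651.6 N.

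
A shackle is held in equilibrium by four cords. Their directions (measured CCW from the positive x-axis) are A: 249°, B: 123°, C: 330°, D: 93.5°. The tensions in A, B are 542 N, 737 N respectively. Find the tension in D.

Resolve: ΣF_x = 542 cos 249° + 737 cos 123° + T_C cos 330° + T_D cos 93.5° = 0.
        ΣF_y = 542 sin 249° + 737 sin 123° + T_C sin 330° + T_D sin 93.5° = 0.
The known terms sum to (-595.6, 112.1) N, so 0.8660 T_C − 0.0610 T_D = 595.6 and -0.5000 T_C + 0.9981 T_D = -112.1.
Solving simultaneously: T_C = 704.7 N, T_D = 240.7 N.

T_D ≈ 241 N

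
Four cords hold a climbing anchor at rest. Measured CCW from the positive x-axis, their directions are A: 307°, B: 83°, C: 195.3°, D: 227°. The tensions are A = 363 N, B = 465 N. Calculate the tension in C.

Resolve: ΣF_x = 363 cos 307° + 465 cos 83° + T_C cos 195.3° + T_D cos 227° = 0.
        ΣF_y = 363 sin 307° + 465 sin 83° + T_C sin 195.3° + T_D sin 227° = 0.
The known terms sum to (275.1, 171.6) N, so -0.9646 T_C − 0.6820 T_D = -275.1 and -0.2639 T_C − 0.7314 T_D = -171.6.
Solving simultaneously: T_C = 160.2 N, T_D = 176.9 N.

T_C ≈ 160 N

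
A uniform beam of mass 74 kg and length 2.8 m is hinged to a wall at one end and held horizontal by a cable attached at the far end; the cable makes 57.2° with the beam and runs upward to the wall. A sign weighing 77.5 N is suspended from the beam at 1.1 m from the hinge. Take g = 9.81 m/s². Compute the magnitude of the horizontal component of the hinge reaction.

H_x ≈ 254 N

Take torques about the hinge: T sin 57.2° · 2.8 = 74×9.81×1.4 + 77.5×1.1 = 1101.6 N·m.
So T = 1101.6 / (0.8406 × 2.8) = 468.04 N.
ΣF_x = 0: H_x = T cos 57.2° = 253.54 N.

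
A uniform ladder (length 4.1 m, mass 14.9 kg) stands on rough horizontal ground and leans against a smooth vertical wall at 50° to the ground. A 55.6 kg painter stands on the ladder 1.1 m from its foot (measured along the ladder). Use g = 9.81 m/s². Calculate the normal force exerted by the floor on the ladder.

N_floor ≈ 692 N

ΣF_y = 0: N_floor = 14.9×9.81 + 55.6×9.81 = 691.61 N.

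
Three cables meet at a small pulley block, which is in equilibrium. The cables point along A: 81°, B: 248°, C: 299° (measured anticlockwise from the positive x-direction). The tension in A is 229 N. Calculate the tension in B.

Resolve: ΣF_x = 229 cos 81° + T_B cos 248° + T_C cos 299° = 0.
        ΣF_y = 229 sin 81° + T_B sin 248° + T_C sin 299° = 0.
The known terms sum to (35.82, 226.2) N, so -0.3746 T_B + 0.4848 T_C = -35.82 and -0.9272 T_B − 0.8746 T_C = -226.2.
Solving simultaneously: T_B = 181.4 N, T_C = 66.29 N.

T_B ≈ 181 N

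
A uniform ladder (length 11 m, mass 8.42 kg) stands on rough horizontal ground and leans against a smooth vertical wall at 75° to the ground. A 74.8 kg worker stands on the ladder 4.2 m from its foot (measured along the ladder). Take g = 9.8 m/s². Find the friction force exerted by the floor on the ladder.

Torques about the foot: N_wall · 11 sin 75° = 8.42×9.8×5.5 cos 75° + 74.8×9.8×4.2 cos 75° → N_wall = 86.051 N.
ΣF_x = 0: f_floor = N_wall = 86.051 N.

f ≈ 86.1 N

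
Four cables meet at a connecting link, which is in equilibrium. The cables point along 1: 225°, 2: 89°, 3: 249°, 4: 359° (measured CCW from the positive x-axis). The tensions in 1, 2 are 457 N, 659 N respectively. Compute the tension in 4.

Resolve: ΣF_x = 457 cos 225° + 659 cos 89° + T_3 cos 249° + T_4 cos 359° = 0.
        ΣF_y = 457 sin 225° + 659 sin 89° + T_3 sin 249° + T_4 sin 359° = 0.
The known terms sum to (-311.6, 335.8) N, so -0.3584 T_3 + 0.9998 T_4 = 311.6 and -0.9336 T_3 − 0.0175 T_4 = -335.8.
Solving simultaneously: T_3 = 351.5 N, T_4 = 437.7 N.

T_4 ≈ 438 N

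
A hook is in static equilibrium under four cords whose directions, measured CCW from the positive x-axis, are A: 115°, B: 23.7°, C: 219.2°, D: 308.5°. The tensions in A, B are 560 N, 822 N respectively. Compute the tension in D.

T_D ≈ 323 N

Resolve: ΣF_x = 560 cos 115° + 822 cos 23.7° + T_C cos 219.2° + T_D cos 308.5° = 0.
        ΣF_y = 560 sin 115° + 822 sin 23.7° + T_C sin 219.2° + T_D sin 308.5° = 0.
The known terms sum to (516, 837.9) N, so -0.7749 T_C + 0.6225 T_D = -516 and -0.6320 T_C − 0.7826 T_D = -837.9.
Solving simultaneously: T_C = 925.5 N, T_D = 323.2 N.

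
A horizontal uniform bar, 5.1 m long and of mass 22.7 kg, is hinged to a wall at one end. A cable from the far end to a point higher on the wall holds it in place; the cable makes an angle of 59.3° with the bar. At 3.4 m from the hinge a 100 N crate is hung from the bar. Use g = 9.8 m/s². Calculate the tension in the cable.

T ≈ 207 N

Take torques about the hinge: T sin 59.3° · 5.1 = 22.7×9.8×2.55 + 100×3.4 = 907.27 N·m.
So T = 907.27 / (0.8599 × 5.1) = 206.89 N.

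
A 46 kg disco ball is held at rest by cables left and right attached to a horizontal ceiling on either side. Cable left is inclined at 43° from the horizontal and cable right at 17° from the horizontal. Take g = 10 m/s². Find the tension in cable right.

Weight W = 46 × 10 = 460 N acts straight down.
Horizontal: T_left cos 43° = T_right cos 17°  →  T_left = 1.308 T_right.
Vertical: T_left sin 43° + T_right sin 17° = 460.
Substituting the horizontal relation into the vertical equation gives 1.184 T_right = 460, so T_right = 388.5 N.

T_right ≈ 388 N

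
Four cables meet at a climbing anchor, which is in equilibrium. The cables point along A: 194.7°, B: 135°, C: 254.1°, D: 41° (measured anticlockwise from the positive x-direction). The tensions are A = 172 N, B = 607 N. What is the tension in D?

T_D ≈ 1240 N

Resolve: ΣF_x = 172 cos 194.7° + 607 cos 135° + T_C cos 254.1° + T_D cos 41° = 0.
        ΣF_y = 172 sin 194.7° + 607 sin 135° + T_C sin 254.1° + T_D sin 41° = 0.
The known terms sum to (-595.6, 385.6) N, so -0.2740 T_C + 0.7547 T_D = 595.6 and -0.9617 T_C + 0.6561 T_D = -385.6.
Solving simultaneously: T_C = 1248 N, T_D = 1242 N.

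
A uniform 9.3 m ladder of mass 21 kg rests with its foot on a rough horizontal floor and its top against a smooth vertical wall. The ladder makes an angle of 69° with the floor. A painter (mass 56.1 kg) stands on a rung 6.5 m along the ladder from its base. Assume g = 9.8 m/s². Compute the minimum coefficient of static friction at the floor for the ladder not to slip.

ΣF_y = 0: N_floor = 21×9.8 + 56.1×9.8 = 755.58 N.
Torques about the foot: N_wall · 9.3 sin 69° = 21×9.8×4.65 cos 69° + 56.1×9.8×6.5 cos 69° → N_wall = 187 N.
ΣF_x = 0: f_floor = N_wall = 187 N.
μ_min = f_floor / N_floor = 187 / 755.58 = 0.2475.

μ_min ≈ 0.247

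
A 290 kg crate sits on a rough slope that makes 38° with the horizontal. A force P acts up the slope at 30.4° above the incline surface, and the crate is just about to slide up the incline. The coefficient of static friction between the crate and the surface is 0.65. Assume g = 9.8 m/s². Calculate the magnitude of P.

On the verge of sliding up the incline, friction equals μN and acts down the slope.
Perpendicular: N + P sin 30.4° = W cos 38° = 2240 N.
Along incline: P cos 30.4° = W sin 38° + μN  with W sin 38° = 1750 N.
Solving the pair for P and N: P = 2690 N, N = 878.1 N (and f = μN = 570.8 N).

P ≈ 2690 N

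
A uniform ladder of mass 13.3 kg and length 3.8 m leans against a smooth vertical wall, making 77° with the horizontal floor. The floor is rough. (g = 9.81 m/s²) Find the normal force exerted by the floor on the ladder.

N_floor ≈ 130 N

ΣF_y = 0: N_floor = 13.3×9.81 = 130.47 N.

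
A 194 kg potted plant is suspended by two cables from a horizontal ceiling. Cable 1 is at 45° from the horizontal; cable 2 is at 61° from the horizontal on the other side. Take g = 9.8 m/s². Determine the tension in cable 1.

Weight W = 194 × 9.8 = 1901 N acts straight down.
Horizontal: T_1 cos 45° = T_2 cos 61°  →  T_2 = 1.459 T_1.
Vertical: T_1 sin 45° + T_2 sin 61° = 1901.
Substituting the horizontal relation into the vertical equation gives 1.983 T_1 = 1901, so T_1 = 958.9 N.

T_1 ≈ 959 N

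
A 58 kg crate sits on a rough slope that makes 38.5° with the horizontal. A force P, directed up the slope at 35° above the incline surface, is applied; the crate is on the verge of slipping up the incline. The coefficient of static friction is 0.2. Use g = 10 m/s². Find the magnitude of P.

P ≈ 484 N

On the verge of sliding up the incline, friction equals μN and acts down the slope.
Perpendicular: N + P sin 35° = W cos 38.5° = 453.9 N.
Along incline: P cos 35° = W sin 38.5° + μN  with W sin 38.5° = 361.1 N.
Solving the pair for P and N: P = 483.8 N, N = 176.4 N (and f = μN = 35.28 N).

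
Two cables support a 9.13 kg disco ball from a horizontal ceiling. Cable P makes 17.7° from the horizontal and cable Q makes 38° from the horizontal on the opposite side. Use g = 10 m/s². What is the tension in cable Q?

Weight W = 9.13 × 10 = 91.3 N acts straight down.
Horizontal: T_P cos 17.7° = T_Q cos 38°  →  T_P = 0.8272 T_Q.
Vertical: T_P sin 17.7° + T_Q sin 38° = 91.3.
Substituting the horizontal relation into the vertical equation gives 0.8671 T_Q = 91.3, so T_Q = 105.3 N.

T_Q ≈ 105 N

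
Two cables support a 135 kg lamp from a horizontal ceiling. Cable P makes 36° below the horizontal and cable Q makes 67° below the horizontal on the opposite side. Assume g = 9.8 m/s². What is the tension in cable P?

T_P ≈ 531 N

Weight W = 135 × 9.8 = 1323 N acts straight down.
Horizontal: T_P cos 36° = T_Q cos 67°  →  T_Q = 2.071 T_P.
Vertical: T_P sin 36° + T_Q sin 67° = 1323.
Substituting the horizontal relation into the vertical equation gives 2.494 T_P = 1323, so T_P = 530.5 N.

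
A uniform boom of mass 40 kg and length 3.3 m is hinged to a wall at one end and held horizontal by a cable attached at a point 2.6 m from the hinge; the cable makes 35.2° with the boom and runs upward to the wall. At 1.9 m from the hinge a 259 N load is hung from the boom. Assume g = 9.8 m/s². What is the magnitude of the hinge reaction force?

|H| ≈ 656 N

Take torques about the hinge: T sin 35.2° · 2.6 = 40×9.8×1.65 + 259×1.9 = 1138.9 N·m.
So T = 1138.9 / (0.5764 × 2.6) = 759.91 N.
ΣF_x = 0: H_x = T cos 35.2° = 620.96 N.
ΣF_y = 0: H_y = (40×9.8 + 259) − T sin 35.2° = 651 − 438.04 = 212.96 N.
|H| = √(H_x² + H_y²) = √((620.96)² + (212.96)²) = 656.46 N.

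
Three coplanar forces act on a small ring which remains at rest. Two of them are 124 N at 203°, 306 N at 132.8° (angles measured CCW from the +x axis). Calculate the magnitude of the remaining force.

Sum the known components: ΣF_x = -322.1 N, ΣF_y = 176.1 N.
For equilibrium the remaining force must supply (−ΣF_x, −ΣF_y) = (322.1, -176.1) N.
Magnitude = √((322.1)² + (-176.1)²) = 367 N; direction = atan2(-176.1, 322.1) = 331.3°.

F ≈ 367 N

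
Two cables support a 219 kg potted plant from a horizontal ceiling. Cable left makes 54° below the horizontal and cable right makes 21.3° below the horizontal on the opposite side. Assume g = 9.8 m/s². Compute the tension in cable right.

Weight W = 219 × 9.8 = 2146 N acts straight down.
Horizontal: T_left cos 54° = T_right cos 21.3°  →  T_left = 1.585 T_right.
Vertical: T_left sin 54° + T_right sin 21.3° = 2146.
Substituting the horizontal relation into the vertical equation gives 1.646 T_right = 2146, so T_right = 1304 N.

T_right ≈ 1300 N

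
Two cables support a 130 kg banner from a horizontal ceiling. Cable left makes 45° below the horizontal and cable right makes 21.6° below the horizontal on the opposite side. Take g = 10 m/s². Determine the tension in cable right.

T_right ≈ 1000 N

Weight W = 130 × 10 = 1300 N acts straight down.
Horizontal: T_left cos 45° = T_right cos 21.6°  →  T_left = 1.315 T_right.
Vertical: T_left sin 45° + T_right sin 21.6° = 1300.
Substituting the horizontal relation into the vertical equation gives 1.298 T_right = 1300, so T_right = 1002 N.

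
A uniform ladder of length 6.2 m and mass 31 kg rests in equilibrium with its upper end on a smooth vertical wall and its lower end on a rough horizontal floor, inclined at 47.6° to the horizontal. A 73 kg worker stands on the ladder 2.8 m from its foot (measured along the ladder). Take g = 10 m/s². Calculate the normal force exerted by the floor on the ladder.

N_floor ≈ 1040 N

ΣF_y = 0: N_floor = 31×10 + 73×10 = 1040 N.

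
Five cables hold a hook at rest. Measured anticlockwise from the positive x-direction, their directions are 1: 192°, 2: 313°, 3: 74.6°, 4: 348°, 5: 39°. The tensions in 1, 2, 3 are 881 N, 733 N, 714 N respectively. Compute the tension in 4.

T_4 ≈ 109 N

Resolve: ΣF_x = 881 cos 192° + 733 cos 313° + 714 cos 74.6° + T_4 cos 348° + T_5 cos 39° = 0.
        ΣF_y = 881 sin 192° + 733 sin 313° + 714 sin 74.6° + T_4 sin 348° + T_5 sin 39° = 0.
The known terms sum to (-172.2, -30.89) N, so 0.9781 T_4 + 0.7771 T_5 = 172.2 and -0.2079 T_4 + 0.6293 T_5 = 30.89.
Solving simultaneously: T_4 = 108.6 N, T_5 = 84.96 N.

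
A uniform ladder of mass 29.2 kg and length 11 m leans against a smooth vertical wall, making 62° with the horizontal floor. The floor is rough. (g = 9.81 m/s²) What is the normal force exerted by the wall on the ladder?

Torques about the foot: N_wall · 11 sin 62° = 29.2×9.81×5.5 cos 62° → N_wall = 76.155 N.

N_wall ≈ 76.2 N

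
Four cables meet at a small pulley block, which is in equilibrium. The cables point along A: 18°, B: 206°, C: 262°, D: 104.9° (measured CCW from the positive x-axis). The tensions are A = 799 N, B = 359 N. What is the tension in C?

Resolve: ΣF_x = 799 cos 18° + 359 cos 206° + T_C cos 262° + T_D cos 104.9° = 0.
        ΣF_y = 799 sin 18° + 359 sin 206° + T_C sin 262° + T_D sin 104.9° = 0.
The known terms sum to (437.2, 89.53) N, so -0.1392 T_C − 0.2571 T_D = -437.2 and -0.9903 T_C + 0.9664 T_D = -89.53.
Solving simultaneously: T_C = 1145 N, T_D = 1081 N.

T_C ≈ 1140 N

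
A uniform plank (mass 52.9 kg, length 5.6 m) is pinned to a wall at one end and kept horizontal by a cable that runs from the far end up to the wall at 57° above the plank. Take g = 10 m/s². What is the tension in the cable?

T ≈ 315 N

Take torques about the hinge: T sin 57° · 5.6 = 52.9×10×2.8 = 1481.2 N·m.
So T = 1481.2 / (0.8387 × 5.6) = 315.38 N.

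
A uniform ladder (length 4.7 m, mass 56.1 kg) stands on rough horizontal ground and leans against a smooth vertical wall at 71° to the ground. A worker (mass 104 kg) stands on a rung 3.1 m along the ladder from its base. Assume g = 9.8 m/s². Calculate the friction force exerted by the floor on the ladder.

Torques about the foot: N_wall · 4.7 sin 71° = 56.1×9.8×2.35 cos 71° + 104×9.8×3.1 cos 71° → N_wall = 326.12 N.
ΣF_x = 0: f_floor = N_wall = 326.12 N.

f ≈ 326 N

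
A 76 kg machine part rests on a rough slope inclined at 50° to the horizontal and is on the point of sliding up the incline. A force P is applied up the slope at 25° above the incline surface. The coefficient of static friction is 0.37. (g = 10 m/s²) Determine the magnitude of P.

P ≈ 718 N

On the verge of sliding up the incline, friction equals μN and acts down the slope.
Perpendicular: N + P sin 25° = W cos 50° = 488.5 N.
Along incline: P cos 25° = W sin 50° + μN  with W sin 50° = 582.2 N.
Solving the pair for P and N: P = 717.9 N, N = 185.1 N (and f = μN = 68.49 N).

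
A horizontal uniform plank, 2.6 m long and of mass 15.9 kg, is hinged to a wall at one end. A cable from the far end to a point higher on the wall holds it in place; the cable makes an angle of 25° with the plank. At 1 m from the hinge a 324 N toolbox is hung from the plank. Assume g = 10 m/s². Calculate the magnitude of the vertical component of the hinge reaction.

|H_y| ≈ 279 N

Take torques about the hinge: T sin 25° · 2.6 = 15.9×10×1.3 + 324×1 = 530.7 N·m.
So T = 530.7 / (0.4226 × 2.6) = 482.98 N.
ΣF_y = 0: H_y = (15.9×10 + 324) − T sin 25° = 483 − 204.12 = 278.88 N.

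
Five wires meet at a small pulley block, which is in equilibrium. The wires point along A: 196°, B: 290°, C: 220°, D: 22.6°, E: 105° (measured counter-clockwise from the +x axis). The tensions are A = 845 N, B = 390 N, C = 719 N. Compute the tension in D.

Resolve: ΣF_x = 845 cos 196° + 390 cos 290° + 719 cos 220° + T_D cos 22.6° + T_E cos 105° = 0.
        ΣF_y = 845 sin 196° + 390 sin 290° + 719 sin 220° + T_D sin 22.6° + T_E sin 105° = 0.
The known terms sum to (-1230, -1062) N, so 0.9232 T_D − 0.2588 T_E = 1230 and 0.3843 T_D + 0.9659 T_E = 1062.
Solving simultaneously: T_D = 1475 N, T_E = 512 N.

T_D ≈ 1480 N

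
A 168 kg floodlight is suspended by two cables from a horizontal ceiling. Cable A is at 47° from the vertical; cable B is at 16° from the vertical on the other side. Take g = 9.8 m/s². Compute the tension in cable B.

Angles from the horizontal: cable A is 90° − 47° = 43°, cable B is 90° − 16° = 74°.
Weight W = 168 × 9.8 = 1646 N acts straight down.
Horizontal: T_A cos 43° = T_B cos 74°  →  T_A = 0.3769 T_B.
Vertical: T_A sin 43° + T_B sin 74° = 1646.
Substituting the horizontal relation into the vertical equation gives 1.218 T_B = 1646, so T_B = 1351 N.

T_B ≈ 1350 N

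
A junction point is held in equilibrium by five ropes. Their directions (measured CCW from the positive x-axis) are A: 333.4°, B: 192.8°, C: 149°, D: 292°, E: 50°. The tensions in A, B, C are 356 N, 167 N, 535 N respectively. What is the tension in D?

Resolve: ΣF_x = 356 cos 333.4° + 167 cos 192.8° + 535 cos 149° + T_D cos 292° + T_E cos 50° = 0.
        ΣF_y = 356 sin 333.4° + 167 sin 192.8° + 535 sin 149° + T_D sin 292° + T_E sin 50° = 0.
The known terms sum to (-303.1, 79.14) N, so 0.3746 T_D + 0.6428 T_E = 303.1 and -0.9272 T_D + 0.7660 T_E = -79.14.
Solving simultaneously: T_D = 320.6 N, T_E = 284.7 N.

T_D ≈ 321 N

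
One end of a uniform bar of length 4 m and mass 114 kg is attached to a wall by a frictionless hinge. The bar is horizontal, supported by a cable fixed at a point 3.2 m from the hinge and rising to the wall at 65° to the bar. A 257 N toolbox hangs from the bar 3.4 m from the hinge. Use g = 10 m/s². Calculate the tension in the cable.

T ≈ 1090 N

Take torques about the hinge: T sin 65° · 3.2 = 114×10×2 + 257×3.4 = 3153.8 N·m.
So T = 3153.8 / (0.9063 × 3.2) = 1087.4 N.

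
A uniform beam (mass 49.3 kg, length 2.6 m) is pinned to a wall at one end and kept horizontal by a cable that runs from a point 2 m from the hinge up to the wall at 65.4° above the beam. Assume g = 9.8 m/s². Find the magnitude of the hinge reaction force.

Take torques about the hinge: T sin 65.4° · 2 = 49.3×9.8×1.3 = 628.08 N·m.
So T = 628.08 / (0.9092 × 2) = 345.39 N.
ΣF_x = 0: H_x = T cos 65.4° = 143.78 N.
ΣF_y = 0: H_y = (49.3×9.8) − T sin 65.4° = 483.14 − 314.04 = 169.1 N.
|H| = √(H_x² + H_y²) = √((143.78)² + (169.1)²) = 221.96 N.

|H| ≈ 222 N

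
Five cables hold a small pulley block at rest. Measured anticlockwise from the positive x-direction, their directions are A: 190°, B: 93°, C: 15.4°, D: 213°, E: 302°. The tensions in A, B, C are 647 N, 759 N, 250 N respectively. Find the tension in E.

T_E ≈ 835 N

Resolve: ΣF_x = 647 cos 190° + 759 cos 93° + 250 cos 15.4° + T_D cos 213° + T_E cos 302° = 0.
        ΣF_y = 647 sin 190° + 759 sin 93° + 250 sin 15.4° + T_D sin 213° + T_E sin 302° = 0.
The known terms sum to (-435.9, 712) N, so -0.8387 T_D + 0.5299 T_E = 435.9 and -0.5446 T_D − 0.8480 T_E = -712.
Solving simultaneously: T_D = 7.664 N, T_E = 834.7 N.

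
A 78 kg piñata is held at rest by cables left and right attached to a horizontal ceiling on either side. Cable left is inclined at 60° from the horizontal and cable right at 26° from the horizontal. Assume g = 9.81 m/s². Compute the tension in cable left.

Weight W = 78 × 9.81 = 765.2 N acts straight down.
Horizontal: T_left cos 60° = T_right cos 26°  →  T_right = 0.5563 T_left.
Vertical: T_left sin 60° + T_right sin 26° = 765.2.
Substituting the horizontal relation into the vertical equation gives 1.11 T_left = 765.2, so T_left = 689.4 N.

T_left ≈ 689 N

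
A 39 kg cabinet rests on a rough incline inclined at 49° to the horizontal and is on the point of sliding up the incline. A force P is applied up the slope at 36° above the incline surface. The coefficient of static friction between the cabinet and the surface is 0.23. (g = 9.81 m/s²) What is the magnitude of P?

P ≈ 367 N

On the verge of sliding up the incline, friction equals μN and acts down the slope.
Perpendicular: N + P sin 36° = W cos 49° = 251 N.
Along incline: P cos 36° = W sin 49° + μN  with W sin 49° = 288.7 N.
Solving the pair for P and N: P = 366.9 N, N = 35.32 N (and f = μN = 8.123 N).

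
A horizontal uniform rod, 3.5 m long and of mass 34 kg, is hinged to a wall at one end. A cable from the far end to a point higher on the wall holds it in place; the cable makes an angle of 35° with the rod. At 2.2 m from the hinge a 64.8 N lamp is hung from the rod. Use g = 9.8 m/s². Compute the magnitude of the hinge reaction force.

|H| ≈ 352 N

Take torques about the hinge: T sin 35° · 3.5 = 34×9.8×1.75 + 64.8×2.2 = 725.66 N·m.
So T = 725.66 / (0.5736 × 3.5) = 361.47 N.
ΣF_x = 0: H_x = T cos 35° = 296.1 N.
ΣF_y = 0: H_y = (34×9.8 + 64.8) − T sin 35° = 398 − 207.33 = 190.67 N.
|H| = √(H_x² + H_y²) = √((296.1)² + (190.67)²) = 352.18 N.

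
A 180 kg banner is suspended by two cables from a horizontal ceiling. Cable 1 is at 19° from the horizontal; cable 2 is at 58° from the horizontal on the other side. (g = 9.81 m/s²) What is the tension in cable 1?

Weight W = 180 × 9.81 = 1766 N acts straight down.
Horizontal: T_1 cos 19° = T_2 cos 58°  →  T_2 = 1.784 T_1.
Vertical: T_1 sin 19° + T_2 sin 58° = 1766.
Substituting the horizontal relation into the vertical equation gives 1.839 T_1 = 1766, so T_1 = 960.3 N.

T_1 ≈ 960 N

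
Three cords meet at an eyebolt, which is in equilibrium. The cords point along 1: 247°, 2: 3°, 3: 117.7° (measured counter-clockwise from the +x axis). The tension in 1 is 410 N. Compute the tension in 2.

Resolve: ΣF_x = 410 cos 247° + T_2 cos 3° + T_3 cos 117.7° = 0.
        ΣF_y = 410 sin 247° + T_2 sin 3° + T_3 sin 117.7° = 0.
The known terms sum to (-160.2, -377.4) N, so 0.9986 T_2 − 0.4648 T_3 = 160.2 and 0.0523 T_2 + 0.8854 T_3 = 377.4.
Solving simultaneously: T_2 = 349.2 N, T_3 = 405.6 N.

T_2 ≈ 349 N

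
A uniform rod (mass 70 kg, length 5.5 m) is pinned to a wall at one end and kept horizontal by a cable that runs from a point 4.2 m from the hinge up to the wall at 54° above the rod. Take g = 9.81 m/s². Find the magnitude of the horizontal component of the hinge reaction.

Take torques about the hinge: T sin 54° · 4.2 = 70×9.81×2.75 = 1888.4 N·m.
So T = 1888.4 / (0.8090 × 4.2) = 555.77 N.
ΣF_x = 0: H_x = T cos 54° = 326.67 N.

H_x ≈ 327 N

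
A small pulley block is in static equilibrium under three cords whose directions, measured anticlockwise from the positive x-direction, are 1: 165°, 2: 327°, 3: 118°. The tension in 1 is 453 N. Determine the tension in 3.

Resolve: ΣF_x = 453 cos 165° + T_2 cos 327° + T_3 cos 118° = 0.
        ΣF_y = 453 sin 165° + T_2 sin 327° + T_3 sin 118° = 0.
The known terms sum to (-437.6, 117.2) N, so 0.8387 T_2 − 0.4695 T_3 = 437.6 and -0.5446 T_2 + 0.8829 T_3 = -117.2.
Solving simultaneously: T_2 = 683.4 N, T_3 = 288.7 N.

T_3 ≈ 289 N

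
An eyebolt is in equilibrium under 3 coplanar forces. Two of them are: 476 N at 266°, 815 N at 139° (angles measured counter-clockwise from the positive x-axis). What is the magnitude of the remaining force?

Sum the known components: ΣF_x = -648.3 N, ΣF_y = 59.85 N.
For equilibrium the remaining force must supply (−ΣF_x, −ΣF_y) = (648.3, -59.85) N.
Magnitude = √((648.3)² + (-59.85)²) = 651 N; direction = atan2(-59.85, 648.3) = 354.7°.

F ≈ 651 N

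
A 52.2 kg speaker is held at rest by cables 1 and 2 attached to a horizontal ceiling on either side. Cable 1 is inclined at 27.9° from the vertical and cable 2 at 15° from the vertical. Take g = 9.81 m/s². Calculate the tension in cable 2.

T_2 ≈ 352 N

Angles from the horizontal: cable 1 is 90° − 27.9° = 62.1°, cable 2 is 90° − 15° = 75°.
Weight W = 52.2 × 9.81 = 512.1 N acts straight down.
Horizontal: T_1 cos 62.1° = T_2 cos 75°  →  T_1 = 0.5531 T_2.
Vertical: T_1 sin 62.1° + T_2 sin 75° = 512.1.
Substituting the horizontal relation into the vertical equation gives 1.455 T_2 = 512.1, so T_2 = 352 N.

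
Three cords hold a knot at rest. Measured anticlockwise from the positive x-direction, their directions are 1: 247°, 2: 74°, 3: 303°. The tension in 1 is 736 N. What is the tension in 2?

T_2 ≈ 808 N

Resolve: ΣF_x = 736 cos 247° + T_2 cos 74° + T_3 cos 303° = 0.
        ΣF_y = 736 sin 247° + T_2 sin 74° + T_3 sin 303° = 0.
The known terms sum to (-287.6, -677.5) N, so 0.2756 T_2 + 0.5446 T_3 = 287.6 and 0.9613 T_2 − 0.8387 T_3 = 677.5.
Solving simultaneously: T_2 = 808.5 N, T_3 = 118.8 N.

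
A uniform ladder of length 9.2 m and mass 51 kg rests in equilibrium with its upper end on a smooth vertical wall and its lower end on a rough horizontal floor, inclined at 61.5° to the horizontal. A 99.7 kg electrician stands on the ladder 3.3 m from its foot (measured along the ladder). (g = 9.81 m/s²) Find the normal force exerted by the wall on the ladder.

Torques about the foot: N_wall · 9.2 sin 61.5° = 51×9.81×4.6 cos 61.5° + 99.7×9.81×3.3 cos 61.5° → N_wall = 326.31 N.

N_wall ≈ 326 N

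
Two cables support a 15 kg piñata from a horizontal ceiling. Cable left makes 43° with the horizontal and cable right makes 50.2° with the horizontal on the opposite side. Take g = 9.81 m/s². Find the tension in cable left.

T_left ≈ 94.3 N

Weight W = 15 × 9.81 = 147.2 N acts straight down.
Horizontal: T_left cos 43° = T_right cos 50.2°  →  T_right = 1.143 T_left.
Vertical: T_left sin 43° + T_right sin 50.2° = 147.2.
Substituting the horizontal relation into the vertical equation gives 1.56 T_left = 147.2, so T_left = 94.34 N.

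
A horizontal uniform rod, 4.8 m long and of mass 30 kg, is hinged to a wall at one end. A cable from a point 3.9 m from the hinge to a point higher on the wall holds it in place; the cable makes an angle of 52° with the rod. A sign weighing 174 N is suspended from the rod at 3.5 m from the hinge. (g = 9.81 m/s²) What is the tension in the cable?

T ≈ 428 N

Take torques about the hinge: T sin 52° · 3.9 = 30×9.81×2.4 + 174×3.5 = 1315.3 N·m.
So T = 1315.3 / (0.7880 × 3.9) = 427.99 N.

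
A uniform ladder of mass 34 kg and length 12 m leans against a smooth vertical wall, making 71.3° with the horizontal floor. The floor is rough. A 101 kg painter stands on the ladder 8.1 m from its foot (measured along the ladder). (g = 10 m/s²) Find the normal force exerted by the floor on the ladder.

ΣF_y = 0: N_floor = 34×10 + 101×10 = 1350 N.

N_floor ≈ 1350 N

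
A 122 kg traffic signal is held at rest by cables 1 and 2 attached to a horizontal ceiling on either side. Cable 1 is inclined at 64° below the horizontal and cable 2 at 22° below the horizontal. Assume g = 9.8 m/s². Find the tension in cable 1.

T_1 ≈ 1110 N

Weight W = 122 × 9.8 = 1196 N acts straight down.
Horizontal: T_1 cos 64° = T_2 cos 22°  →  T_2 = 0.4728 T_1.
Vertical: T_1 sin 64° + T_2 sin 22° = 1196.
Substituting the horizontal relation into the vertical equation gives 1.076 T_1 = 1196, so T_1 = 1111 N.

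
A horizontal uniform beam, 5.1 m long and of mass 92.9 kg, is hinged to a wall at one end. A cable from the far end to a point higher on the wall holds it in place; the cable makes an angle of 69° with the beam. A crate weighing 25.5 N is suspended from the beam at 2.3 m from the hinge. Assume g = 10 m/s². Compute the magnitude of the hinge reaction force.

|H| ≈ 512 N

Take torques about the hinge: T sin 69° · 5.1 = 92.9×10×2.55 + 25.5×2.3 = 2427.6 N·m.
So T = 2427.6 / (0.9336 × 5.1) = 509.87 N.
ΣF_x = 0: H_x = T cos 69° = 182.72 N.
ΣF_y = 0: H_y = (92.9×10 + 25.5) − T sin 69° = 954.5 − 476 = 478.5 N.
|H| = √(H_x² + H_y²) = √((182.72)² + (478.5)²) = 512.2 N.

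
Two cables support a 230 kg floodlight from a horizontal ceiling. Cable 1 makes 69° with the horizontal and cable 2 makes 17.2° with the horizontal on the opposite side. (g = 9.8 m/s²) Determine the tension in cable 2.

Weight W = 230 × 9.8 = 2254 N acts straight down.
Horizontal: T_1 cos 69° = T_2 cos 17.2°  →  T_1 = 2.666 T_2.
Vertical: T_1 sin 69° + T_2 sin 17.2° = 2254.
Substituting the horizontal relation into the vertical equation gives 2.784 T_2 = 2254, so T_2 = 809.5 N.

T_2 ≈ 810 N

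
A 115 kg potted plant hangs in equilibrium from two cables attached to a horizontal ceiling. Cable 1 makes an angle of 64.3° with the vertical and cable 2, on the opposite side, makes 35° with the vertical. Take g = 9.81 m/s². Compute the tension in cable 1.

T_1 ≈ 656 N

Angles from the horizontal: cable 1 is 90° − 64.3° = 25.7°, cable 2 is 90° − 35° = 55°.
Weight W = 115 × 9.81 = 1128 N acts straight down.
Horizontal: T_1 cos 25.7° = T_2 cos 55°  →  T_2 = 1.571 T_1.
Vertical: T_1 sin 25.7° + T_2 sin 55° = 1128.
Substituting the horizontal relation into the vertical equation gives 1.721 T_1 = 1128, so T_1 = 655.7 N.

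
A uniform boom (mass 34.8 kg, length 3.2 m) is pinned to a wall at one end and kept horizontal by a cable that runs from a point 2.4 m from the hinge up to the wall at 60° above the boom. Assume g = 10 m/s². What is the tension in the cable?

T ≈ 268 N

Take torques about the hinge: T sin 60° · 2.4 = 34.8×10×1.6 = 556.8 N·m.
So T = 556.8 / (0.8660 × 2.4) = 267.89 N.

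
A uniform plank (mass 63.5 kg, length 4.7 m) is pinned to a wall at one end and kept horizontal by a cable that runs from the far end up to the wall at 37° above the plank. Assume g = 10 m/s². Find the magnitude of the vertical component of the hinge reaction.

|H_y| ≈ 318 N

Take torques about the hinge: T sin 37° · 4.7 = 63.5×10×2.35 = 1492.2 N·m.
So T = 1492.2 / (0.6018 × 4.7) = 527.57 N.
ΣF_y = 0: H_y = (63.5×10) − T sin 37° = 635 − 317.5 = 317.5 N.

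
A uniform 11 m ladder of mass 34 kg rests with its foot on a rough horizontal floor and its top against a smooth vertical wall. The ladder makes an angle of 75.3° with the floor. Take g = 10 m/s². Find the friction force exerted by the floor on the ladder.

Torques about the foot: N_wall · 11 sin 75.3° = 34×10×5.5 cos 75.3° → N_wall = 44.599 N.
ΣF_x = 0: f_floor = N_wall = 44.599 N.

f ≈ 44.6 N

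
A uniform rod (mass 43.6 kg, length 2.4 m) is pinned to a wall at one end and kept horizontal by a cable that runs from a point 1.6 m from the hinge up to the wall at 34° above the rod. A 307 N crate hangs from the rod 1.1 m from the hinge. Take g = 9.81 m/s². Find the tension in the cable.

Take torques about the hinge: T sin 34° · 1.6 = 43.6×9.81×1.2 + 307×1.1 = 850.96 N·m.
So T = 850.96 / (0.5592 × 1.6) = 951.1 N.

T ≈ 951 N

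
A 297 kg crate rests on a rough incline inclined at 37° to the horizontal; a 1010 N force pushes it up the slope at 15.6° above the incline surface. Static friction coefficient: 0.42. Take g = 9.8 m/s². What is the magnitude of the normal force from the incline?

N ≈ 2050 N

Axes along / perpendicular to the incline. W sin 37° = 1752 N down-slope; W cos 37° = 2325 N into the surface.
Perpendicular: N = W cos 37° − P sin 15.6° = 2325 − 271.6 = 2053 N.
Along incline: P cos 15.6° + f = W sin 37° (friction acts up-slope) → f = 1752 − 972.8 = 778.8 N.
|f| = 778.8 N ≤ μN = 862.2 N, so the crate is indeed static.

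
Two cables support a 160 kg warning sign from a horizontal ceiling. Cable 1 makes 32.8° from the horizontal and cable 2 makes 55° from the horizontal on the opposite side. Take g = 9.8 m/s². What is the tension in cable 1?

T_1 ≈ 900 N

Weight W = 160 × 9.8 = 1568 N acts straight down.
Horizontal: T_1 cos 32.8° = T_2 cos 55°  →  T_2 = 1.465 T_1.
Vertical: T_1 sin 32.8° + T_2 sin 55° = 1568.
Substituting the horizontal relation into the vertical equation gives 1.742 T_1 = 1568, so T_1 = 900 N.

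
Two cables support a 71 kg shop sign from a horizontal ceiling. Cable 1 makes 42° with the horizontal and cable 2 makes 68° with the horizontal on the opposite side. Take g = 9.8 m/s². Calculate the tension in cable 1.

Weight W = 71 × 9.8 = 695.8 N acts straight down.
Horizontal: T_1 cos 42° = T_2 cos 68°  →  T_2 = 1.984 T_1.
Vertical: T_1 sin 42° + T_2 sin 68° = 695.8.
Substituting the horizontal relation into the vertical equation gives 2.508 T_1 = 695.8, so T_1 = 277.4 N.

T_1 ≈ 277 N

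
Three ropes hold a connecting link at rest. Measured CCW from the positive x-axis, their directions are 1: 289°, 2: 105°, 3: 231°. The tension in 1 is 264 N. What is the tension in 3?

Resolve: ΣF_x = 264 cos 289° + T_2 cos 105° + T_3 cos 231° = 0.
        ΣF_y = 264 sin 289° + T_2 sin 105° + T_3 sin 231° = 0.
The known terms sum to (85.95, -249.6) N, so -0.2588 T_2 − 0.6293 T_3 = -85.95 and 0.9659 T_2 − 0.7771 T_3 = 249.6.
Solving simultaneously: T_2 = 276.7 N, T_3 = 22.76 N.

T_3 ≈ 22.8 N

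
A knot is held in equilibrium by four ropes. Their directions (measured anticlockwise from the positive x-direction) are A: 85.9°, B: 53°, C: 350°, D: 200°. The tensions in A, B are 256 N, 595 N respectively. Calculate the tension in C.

Resolve: ΣF_x = 256 cos 85.9° + 595 cos 53° + T_C cos 350° + T_D cos 200° = 0.
        ΣF_y = 256 sin 85.9° + 595 sin 53° + T_C sin 350° + T_D sin 200° = 0.
The known terms sum to (376.4, 730.5) N, so 0.9848 T_C − 0.9397 T_D = -376.4 and -0.1736 T_C − 0.3420 T_D = -730.5.
Solving simultaneously: T_C = 1115 N, T_D = 1570 N.

T_C ≈ 1120 N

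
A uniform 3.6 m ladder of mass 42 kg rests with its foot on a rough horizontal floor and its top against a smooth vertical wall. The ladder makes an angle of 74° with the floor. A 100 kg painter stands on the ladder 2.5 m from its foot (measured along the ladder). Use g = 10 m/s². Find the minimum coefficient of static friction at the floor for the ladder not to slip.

μ_min ≈ 0.183

ΣF_y = 0: N_floor = 42×10 + 100×10 = 1420 N.
Torques about the foot: N_wall · 3.6 sin 74° = 42×10×1.8 cos 74° + 100×10×2.5 cos 74° → N_wall = 259.35 N.
ΣF_x = 0: f_floor = N_wall = 259.35 N.
μ_min = f_floor / N_floor = 259.35 / 1420 = 0.1826.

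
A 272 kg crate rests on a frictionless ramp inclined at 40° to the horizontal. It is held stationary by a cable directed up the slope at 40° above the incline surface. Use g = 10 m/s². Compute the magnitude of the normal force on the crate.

Take axes along and perpendicular to the incline. Weight components: W sin 40° = 1748 N down-slope, W cos 40° = 2084 N into the surface.
Along incline: T cos 40° = W sin 40° → T = 2282 N.
Perpendicular: N = W cos 40° − T sin 40° = 616.6 N.

N ≈ 617 N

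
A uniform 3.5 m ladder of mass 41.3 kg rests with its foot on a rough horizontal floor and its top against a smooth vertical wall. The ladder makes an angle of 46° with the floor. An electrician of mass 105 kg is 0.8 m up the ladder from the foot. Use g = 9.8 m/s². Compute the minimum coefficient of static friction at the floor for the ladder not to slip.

μ_min ≈ 0.295

ΣF_y = 0: N_floor = 41.3×9.8 + 105×9.8 = 1433.7 N.
Torques about the foot: N_wall · 3.5 sin 46° = 41.3×9.8×1.75 cos 46° + 105×9.8×0.8 cos 46° → N_wall = 422.56 N.
ΣF_x = 0: f_floor = N_wall = 422.56 N.
μ_min = f_floor / N_floor = 422.56 / 1433.7 = 0.2947.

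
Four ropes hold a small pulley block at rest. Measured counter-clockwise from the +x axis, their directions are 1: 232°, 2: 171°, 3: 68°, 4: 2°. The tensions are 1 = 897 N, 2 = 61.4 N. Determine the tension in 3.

Resolve: ΣF_x = 897 cos 232° + 61.4 cos 171° + T_3 cos 68° + T_4 cos 2° = 0.
        ΣF_y = 897 sin 232° + 61.4 sin 171° + T_3 sin 68° + T_4 sin 2° = 0.
The known terms sum to (-612.9, -697.2) N, so 0.3746 T_3 + 0.9994 T_4 = 612.9 and 0.9272 T_3 + 0.0349 T_4 = 697.2.
Solving simultaneously: T_3 = 739.3 N, T_4 = 336.1 N.

T_3 ≈ 739 N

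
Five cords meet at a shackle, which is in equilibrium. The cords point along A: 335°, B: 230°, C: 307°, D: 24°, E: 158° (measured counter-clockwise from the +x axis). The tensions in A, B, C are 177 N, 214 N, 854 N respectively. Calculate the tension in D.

Resolve: ΣF_x = 177 cos 335° + 214 cos 230° + 854 cos 307° + T_D cos 24° + T_E cos 158° = 0.
        ΣF_y = 177 sin 335° + 214 sin 230° + 854 sin 307° + T_D sin 24° + T_E sin 158° = 0.
The known terms sum to (536.8, -920.8) N, so 0.9135 T_D − 0.9272 T_E = -536.8 and 0.4067 T_D + 0.3746 T_E = 920.8.
Solving simultaneously: T_D = 907.3 N, T_E = 1473 N.

T_D ≈ 907 N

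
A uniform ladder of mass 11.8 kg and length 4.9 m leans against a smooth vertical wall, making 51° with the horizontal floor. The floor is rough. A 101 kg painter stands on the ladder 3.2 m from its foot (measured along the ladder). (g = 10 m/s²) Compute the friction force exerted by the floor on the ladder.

Torques about the foot: N_wall · 4.9 sin 51° = 11.8×10×2.45 cos 51° + 101×10×3.2 cos 51° → N_wall = 581.9 N.
ΣF_x = 0: f_floor = N_wall = 581.9 N.

f ≈ 582 N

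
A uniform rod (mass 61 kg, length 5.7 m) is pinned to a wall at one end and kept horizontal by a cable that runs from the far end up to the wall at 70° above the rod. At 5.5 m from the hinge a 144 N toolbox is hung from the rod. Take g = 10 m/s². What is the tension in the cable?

Take torques about the hinge: T sin 70° · 5.7 = 61×10×2.85 + 144×5.5 = 2530.5 N·m.
So T = 2530.5 / (0.9397 × 5.7) = 472.44 N.

T ≈ 472 N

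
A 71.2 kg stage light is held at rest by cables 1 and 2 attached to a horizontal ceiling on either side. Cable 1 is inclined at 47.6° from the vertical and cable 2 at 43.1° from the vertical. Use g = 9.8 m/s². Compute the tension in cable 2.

T_2 ≈ 515 N

Angles from the horizontal: cable 1 is 90° − 47.6° = 42.4°, cable 2 is 90° − 43.1° = 46.9°.
Weight W = 71.2 × 9.8 = 697.8 N acts straight down.
Horizontal: T_1 cos 42.4° = T_2 cos 46.9°  →  T_1 = 0.9253 T_2.
Vertical: T_1 sin 42.4° + T_2 sin 46.9° = 697.8.
Substituting the horizontal relation into the vertical equation gives 1.354 T_2 = 697.8, so T_2 = 515.3 N.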